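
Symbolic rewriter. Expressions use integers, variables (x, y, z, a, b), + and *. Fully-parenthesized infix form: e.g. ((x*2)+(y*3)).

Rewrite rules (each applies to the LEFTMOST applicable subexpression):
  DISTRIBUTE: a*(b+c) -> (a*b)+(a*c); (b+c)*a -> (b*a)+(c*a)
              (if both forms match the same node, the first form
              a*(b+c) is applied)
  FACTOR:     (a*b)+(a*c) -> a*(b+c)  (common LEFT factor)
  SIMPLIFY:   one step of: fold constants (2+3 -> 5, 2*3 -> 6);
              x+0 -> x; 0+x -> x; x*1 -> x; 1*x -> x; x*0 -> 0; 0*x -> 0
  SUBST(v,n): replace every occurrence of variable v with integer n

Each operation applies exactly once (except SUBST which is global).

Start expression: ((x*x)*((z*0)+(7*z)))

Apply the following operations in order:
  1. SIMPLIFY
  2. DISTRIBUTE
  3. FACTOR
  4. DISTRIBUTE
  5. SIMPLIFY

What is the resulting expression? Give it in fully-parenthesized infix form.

Start: ((x*x)*((z*0)+(7*z)))
Apply SIMPLIFY at RL (target: (z*0)): ((x*x)*((z*0)+(7*z))) -> ((x*x)*(0+(7*z)))
Apply DISTRIBUTE at root (target: ((x*x)*(0+(7*z)))): ((x*x)*(0+(7*z))) -> (((x*x)*0)+((x*x)*(7*z)))
Apply FACTOR at root (target: (((x*x)*0)+((x*x)*(7*z)))): (((x*x)*0)+((x*x)*(7*z))) -> ((x*x)*(0+(7*z)))
Apply DISTRIBUTE at root (target: ((x*x)*(0+(7*z)))): ((x*x)*(0+(7*z))) -> (((x*x)*0)+((x*x)*(7*z)))
Apply SIMPLIFY at L (target: ((x*x)*0)): (((x*x)*0)+((x*x)*(7*z))) -> (0+((x*x)*(7*z)))

Answer: (0+((x*x)*(7*z)))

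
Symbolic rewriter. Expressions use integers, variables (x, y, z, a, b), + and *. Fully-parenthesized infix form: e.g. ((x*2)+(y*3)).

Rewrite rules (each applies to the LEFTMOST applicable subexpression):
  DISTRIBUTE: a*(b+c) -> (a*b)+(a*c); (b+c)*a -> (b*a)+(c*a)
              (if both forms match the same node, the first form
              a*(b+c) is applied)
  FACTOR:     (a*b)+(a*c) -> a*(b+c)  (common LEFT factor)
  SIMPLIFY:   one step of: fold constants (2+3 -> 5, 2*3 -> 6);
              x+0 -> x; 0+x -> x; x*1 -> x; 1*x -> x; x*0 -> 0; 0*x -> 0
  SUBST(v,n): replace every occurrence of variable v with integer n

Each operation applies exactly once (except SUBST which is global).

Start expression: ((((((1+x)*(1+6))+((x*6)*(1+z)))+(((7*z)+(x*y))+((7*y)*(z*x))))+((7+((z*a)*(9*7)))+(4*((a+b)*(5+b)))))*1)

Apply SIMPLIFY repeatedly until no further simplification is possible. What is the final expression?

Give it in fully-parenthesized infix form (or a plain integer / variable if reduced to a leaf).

Start: ((((((1+x)*(1+6))+((x*6)*(1+z)))+(((7*z)+(x*y))+((7*y)*(z*x))))+((7+((z*a)*(9*7)))+(4*((a+b)*(5+b)))))*1)
Step 1: at root: ((((((1+x)*(1+6))+((x*6)*(1+z)))+(((7*z)+(x*y))+((7*y)*(z*x))))+((7+((z*a)*(9*7)))+(4*((a+b)*(5+b)))))*1) -> (((((1+x)*(1+6))+((x*6)*(1+z)))+(((7*z)+(x*y))+((7*y)*(z*x))))+((7+((z*a)*(9*7)))+(4*((a+b)*(5+b))))); overall: ((((((1+x)*(1+6))+((x*6)*(1+z)))+(((7*z)+(x*y))+((7*y)*(z*x))))+((7+((z*a)*(9*7)))+(4*((a+b)*(5+b)))))*1) -> (((((1+x)*(1+6))+((x*6)*(1+z)))+(((7*z)+(x*y))+((7*y)*(z*x))))+((7+((z*a)*(9*7)))+(4*((a+b)*(5+b)))))
Step 2: at LLLR: (1+6) -> 7; overall: (((((1+x)*(1+6))+((x*6)*(1+z)))+(((7*z)+(x*y))+((7*y)*(z*x))))+((7+((z*a)*(9*7)))+(4*((a+b)*(5+b))))) -> (((((1+x)*7)+((x*6)*(1+z)))+(((7*z)+(x*y))+((7*y)*(z*x))))+((7+((z*a)*(9*7)))+(4*((a+b)*(5+b)))))
Step 3: at RLRR: (9*7) -> 63; overall: (((((1+x)*7)+((x*6)*(1+z)))+(((7*z)+(x*y))+((7*y)*(z*x))))+((7+((z*a)*(9*7)))+(4*((a+b)*(5+b))))) -> (((((1+x)*7)+((x*6)*(1+z)))+(((7*z)+(x*y))+((7*y)*(z*x))))+((7+((z*a)*63))+(4*((a+b)*(5+b)))))
Fixed point: (((((1+x)*7)+((x*6)*(1+z)))+(((7*z)+(x*y))+((7*y)*(z*x))))+((7+((z*a)*63))+(4*((a+b)*(5+b)))))

Answer: (((((1+x)*7)+((x*6)*(1+z)))+(((7*z)+(x*y))+((7*y)*(z*x))))+((7+((z*a)*63))+(4*((a+b)*(5+b)))))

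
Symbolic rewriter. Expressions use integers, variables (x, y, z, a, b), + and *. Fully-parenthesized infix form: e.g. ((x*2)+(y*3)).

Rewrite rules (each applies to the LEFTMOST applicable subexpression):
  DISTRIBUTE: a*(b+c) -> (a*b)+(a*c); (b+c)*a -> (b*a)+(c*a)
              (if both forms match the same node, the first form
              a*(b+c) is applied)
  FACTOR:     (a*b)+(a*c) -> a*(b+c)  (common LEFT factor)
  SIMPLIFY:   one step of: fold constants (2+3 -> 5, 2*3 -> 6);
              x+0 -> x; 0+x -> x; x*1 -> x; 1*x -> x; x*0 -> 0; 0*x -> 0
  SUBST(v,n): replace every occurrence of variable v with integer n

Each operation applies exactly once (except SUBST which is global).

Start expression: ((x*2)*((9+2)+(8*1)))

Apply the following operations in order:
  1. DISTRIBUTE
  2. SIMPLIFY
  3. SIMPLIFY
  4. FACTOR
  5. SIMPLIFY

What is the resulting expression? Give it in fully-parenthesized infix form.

Answer: ((x*2)*19)

Derivation:
Start: ((x*2)*((9+2)+(8*1)))
Apply DISTRIBUTE at root (target: ((x*2)*((9+2)+(8*1)))): ((x*2)*((9+2)+(8*1))) -> (((x*2)*(9+2))+((x*2)*(8*1)))
Apply SIMPLIFY at LR (target: (9+2)): (((x*2)*(9+2))+((x*2)*(8*1))) -> (((x*2)*11)+((x*2)*(8*1)))
Apply SIMPLIFY at RR (target: (8*1)): (((x*2)*11)+((x*2)*(8*1))) -> (((x*2)*11)+((x*2)*8))
Apply FACTOR at root (target: (((x*2)*11)+((x*2)*8))): (((x*2)*11)+((x*2)*8)) -> ((x*2)*(11+8))
Apply SIMPLIFY at R (target: (11+8)): ((x*2)*(11+8)) -> ((x*2)*19)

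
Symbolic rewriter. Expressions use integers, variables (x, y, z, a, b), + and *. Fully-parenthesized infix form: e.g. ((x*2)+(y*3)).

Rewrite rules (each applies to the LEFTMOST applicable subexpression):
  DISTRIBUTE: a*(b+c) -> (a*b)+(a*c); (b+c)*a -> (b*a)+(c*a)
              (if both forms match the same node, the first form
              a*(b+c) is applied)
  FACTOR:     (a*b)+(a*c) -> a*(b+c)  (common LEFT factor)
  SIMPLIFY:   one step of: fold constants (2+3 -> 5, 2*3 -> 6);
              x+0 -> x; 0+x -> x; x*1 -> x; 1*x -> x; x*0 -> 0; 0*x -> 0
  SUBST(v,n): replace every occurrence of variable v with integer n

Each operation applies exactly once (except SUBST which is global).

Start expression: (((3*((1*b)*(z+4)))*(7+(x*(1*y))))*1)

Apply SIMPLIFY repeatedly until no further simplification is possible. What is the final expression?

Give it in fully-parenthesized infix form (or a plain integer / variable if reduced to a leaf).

Answer: ((3*(b*(z+4)))*(7+(x*y)))

Derivation:
Start: (((3*((1*b)*(z+4)))*(7+(x*(1*y))))*1)
Step 1: at root: (((3*((1*b)*(z+4)))*(7+(x*(1*y))))*1) -> ((3*((1*b)*(z+4)))*(7+(x*(1*y)))); overall: (((3*((1*b)*(z+4)))*(7+(x*(1*y))))*1) -> ((3*((1*b)*(z+4)))*(7+(x*(1*y))))
Step 2: at LRL: (1*b) -> b; overall: ((3*((1*b)*(z+4)))*(7+(x*(1*y)))) -> ((3*(b*(z+4)))*(7+(x*(1*y))))
Step 3: at RRR: (1*y) -> y; overall: ((3*(b*(z+4)))*(7+(x*(1*y)))) -> ((3*(b*(z+4)))*(7+(x*y)))
Fixed point: ((3*(b*(z+4)))*(7+(x*y)))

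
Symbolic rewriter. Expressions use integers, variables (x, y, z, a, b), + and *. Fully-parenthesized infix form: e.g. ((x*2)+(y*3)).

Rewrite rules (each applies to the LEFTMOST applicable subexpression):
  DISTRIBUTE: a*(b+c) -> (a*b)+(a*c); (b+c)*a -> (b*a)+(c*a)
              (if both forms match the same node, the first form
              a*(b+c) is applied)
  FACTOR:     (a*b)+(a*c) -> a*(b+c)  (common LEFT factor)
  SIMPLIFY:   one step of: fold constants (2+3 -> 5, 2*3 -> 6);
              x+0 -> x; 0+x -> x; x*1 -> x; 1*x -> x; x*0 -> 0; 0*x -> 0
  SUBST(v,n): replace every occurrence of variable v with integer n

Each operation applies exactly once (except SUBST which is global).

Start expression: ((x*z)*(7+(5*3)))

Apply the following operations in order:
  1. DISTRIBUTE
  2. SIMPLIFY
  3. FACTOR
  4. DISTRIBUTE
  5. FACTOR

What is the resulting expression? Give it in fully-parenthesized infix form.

Start: ((x*z)*(7+(5*3)))
Apply DISTRIBUTE at root (target: ((x*z)*(7+(5*3)))): ((x*z)*(7+(5*3))) -> (((x*z)*7)+((x*z)*(5*3)))
Apply SIMPLIFY at RR (target: (5*3)): (((x*z)*7)+((x*z)*(5*3))) -> (((x*z)*7)+((x*z)*15))
Apply FACTOR at root (target: (((x*z)*7)+((x*z)*15))): (((x*z)*7)+((x*z)*15)) -> ((x*z)*(7+15))
Apply DISTRIBUTE at root (target: ((x*z)*(7+15))): ((x*z)*(7+15)) -> (((x*z)*7)+((x*z)*15))
Apply FACTOR at root (target: (((x*z)*7)+((x*z)*15))): (((x*z)*7)+((x*z)*15)) -> ((x*z)*(7+15))

Answer: ((x*z)*(7+15))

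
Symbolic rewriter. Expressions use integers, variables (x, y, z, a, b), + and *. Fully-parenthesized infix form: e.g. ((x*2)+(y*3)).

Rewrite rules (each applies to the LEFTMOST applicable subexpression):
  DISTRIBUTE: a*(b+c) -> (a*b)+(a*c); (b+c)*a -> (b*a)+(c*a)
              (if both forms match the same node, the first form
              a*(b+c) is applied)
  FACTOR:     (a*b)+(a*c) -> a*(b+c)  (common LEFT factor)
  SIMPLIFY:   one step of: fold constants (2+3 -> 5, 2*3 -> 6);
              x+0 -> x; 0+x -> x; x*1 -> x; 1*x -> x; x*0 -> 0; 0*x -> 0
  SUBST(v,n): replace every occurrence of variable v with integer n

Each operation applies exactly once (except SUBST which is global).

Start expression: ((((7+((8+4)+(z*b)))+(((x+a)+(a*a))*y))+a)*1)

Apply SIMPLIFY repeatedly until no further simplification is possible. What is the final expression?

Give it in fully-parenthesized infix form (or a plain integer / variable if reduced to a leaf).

Answer: (((7+(12+(z*b)))+(((x+a)+(a*a))*y))+a)

Derivation:
Start: ((((7+((8+4)+(z*b)))+(((x+a)+(a*a))*y))+a)*1)
Step 1: at root: ((((7+((8+4)+(z*b)))+(((x+a)+(a*a))*y))+a)*1) -> (((7+((8+4)+(z*b)))+(((x+a)+(a*a))*y))+a); overall: ((((7+((8+4)+(z*b)))+(((x+a)+(a*a))*y))+a)*1) -> (((7+((8+4)+(z*b)))+(((x+a)+(a*a))*y))+a)
Step 2: at LLRL: (8+4) -> 12; overall: (((7+((8+4)+(z*b)))+(((x+a)+(a*a))*y))+a) -> (((7+(12+(z*b)))+(((x+a)+(a*a))*y))+a)
Fixed point: (((7+(12+(z*b)))+(((x+a)+(a*a))*y))+a)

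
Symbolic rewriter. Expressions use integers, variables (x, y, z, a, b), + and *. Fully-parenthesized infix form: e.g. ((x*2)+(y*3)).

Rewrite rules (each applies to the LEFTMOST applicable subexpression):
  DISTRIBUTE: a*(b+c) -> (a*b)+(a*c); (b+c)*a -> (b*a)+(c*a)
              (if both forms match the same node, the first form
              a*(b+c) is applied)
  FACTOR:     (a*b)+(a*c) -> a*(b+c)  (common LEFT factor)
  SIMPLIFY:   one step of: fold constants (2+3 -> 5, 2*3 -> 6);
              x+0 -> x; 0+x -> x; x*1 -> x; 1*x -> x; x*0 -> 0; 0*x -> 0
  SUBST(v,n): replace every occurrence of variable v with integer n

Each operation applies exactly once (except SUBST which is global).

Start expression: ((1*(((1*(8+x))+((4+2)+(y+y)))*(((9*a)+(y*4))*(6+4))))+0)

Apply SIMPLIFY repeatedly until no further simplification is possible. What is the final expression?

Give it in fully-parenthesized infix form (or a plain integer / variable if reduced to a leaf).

Start: ((1*(((1*(8+x))+((4+2)+(y+y)))*(((9*a)+(y*4))*(6+4))))+0)
Step 1: at root: ((1*(((1*(8+x))+((4+2)+(y+y)))*(((9*a)+(y*4))*(6+4))))+0) -> (1*(((1*(8+x))+((4+2)+(y+y)))*(((9*a)+(y*4))*(6+4)))); overall: ((1*(((1*(8+x))+((4+2)+(y+y)))*(((9*a)+(y*4))*(6+4))))+0) -> (1*(((1*(8+x))+((4+2)+(y+y)))*(((9*a)+(y*4))*(6+4))))
Step 2: at root: (1*(((1*(8+x))+((4+2)+(y+y)))*(((9*a)+(y*4))*(6+4)))) -> (((1*(8+x))+((4+2)+(y+y)))*(((9*a)+(y*4))*(6+4))); overall: (1*(((1*(8+x))+((4+2)+(y+y)))*(((9*a)+(y*4))*(6+4)))) -> (((1*(8+x))+((4+2)+(y+y)))*(((9*a)+(y*4))*(6+4)))
Step 3: at LL: (1*(8+x)) -> (8+x); overall: (((1*(8+x))+((4+2)+(y+y)))*(((9*a)+(y*4))*(6+4))) -> (((8+x)+((4+2)+(y+y)))*(((9*a)+(y*4))*(6+4)))
Step 4: at LRL: (4+2) -> 6; overall: (((8+x)+((4+2)+(y+y)))*(((9*a)+(y*4))*(6+4))) -> (((8+x)+(6+(y+y)))*(((9*a)+(y*4))*(6+4)))
Step 5: at RR: (6+4) -> 10; overall: (((8+x)+(6+(y+y)))*(((9*a)+(y*4))*(6+4))) -> (((8+x)+(6+(y+y)))*(((9*a)+(y*4))*10))
Fixed point: (((8+x)+(6+(y+y)))*(((9*a)+(y*4))*10))

Answer: (((8+x)+(6+(y+y)))*(((9*a)+(y*4))*10))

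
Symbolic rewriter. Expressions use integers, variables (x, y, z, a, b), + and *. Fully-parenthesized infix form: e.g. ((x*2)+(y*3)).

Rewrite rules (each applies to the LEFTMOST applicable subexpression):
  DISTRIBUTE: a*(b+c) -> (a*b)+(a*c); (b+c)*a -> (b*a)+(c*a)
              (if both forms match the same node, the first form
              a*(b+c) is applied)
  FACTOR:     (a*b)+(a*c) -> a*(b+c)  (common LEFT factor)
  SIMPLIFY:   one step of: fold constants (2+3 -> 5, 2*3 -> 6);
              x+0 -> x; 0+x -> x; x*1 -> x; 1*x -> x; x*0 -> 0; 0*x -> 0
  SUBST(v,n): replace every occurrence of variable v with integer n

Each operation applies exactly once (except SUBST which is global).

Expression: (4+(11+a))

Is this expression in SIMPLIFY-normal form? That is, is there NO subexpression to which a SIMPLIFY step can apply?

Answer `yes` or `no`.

Answer: yes

Derivation:
Expression: (4+(11+a))
Scanning for simplifiable subexpressions (pre-order)...
  at root: (4+(11+a)) (not simplifiable)
  at R: (11+a) (not simplifiable)
Result: no simplifiable subexpression found -> normal form.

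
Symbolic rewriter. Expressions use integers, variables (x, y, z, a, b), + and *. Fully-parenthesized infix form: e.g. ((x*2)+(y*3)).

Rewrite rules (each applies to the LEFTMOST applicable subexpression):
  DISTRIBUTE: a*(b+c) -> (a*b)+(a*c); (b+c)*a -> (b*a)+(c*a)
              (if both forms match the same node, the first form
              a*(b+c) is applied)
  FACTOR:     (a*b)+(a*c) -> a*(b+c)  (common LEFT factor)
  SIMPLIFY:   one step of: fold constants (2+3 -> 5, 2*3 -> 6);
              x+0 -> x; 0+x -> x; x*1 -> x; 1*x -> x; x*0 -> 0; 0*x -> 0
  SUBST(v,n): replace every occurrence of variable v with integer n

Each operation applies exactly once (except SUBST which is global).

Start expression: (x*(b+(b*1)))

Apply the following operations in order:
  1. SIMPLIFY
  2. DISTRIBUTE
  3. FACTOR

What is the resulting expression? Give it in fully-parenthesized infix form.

Start: (x*(b+(b*1)))
Apply SIMPLIFY at RR (target: (b*1)): (x*(b+(b*1))) -> (x*(b+b))
Apply DISTRIBUTE at root (target: (x*(b+b))): (x*(b+b)) -> ((x*b)+(x*b))
Apply FACTOR at root (target: ((x*b)+(x*b))): ((x*b)+(x*b)) -> (x*(b+b))

Answer: (x*(b+b))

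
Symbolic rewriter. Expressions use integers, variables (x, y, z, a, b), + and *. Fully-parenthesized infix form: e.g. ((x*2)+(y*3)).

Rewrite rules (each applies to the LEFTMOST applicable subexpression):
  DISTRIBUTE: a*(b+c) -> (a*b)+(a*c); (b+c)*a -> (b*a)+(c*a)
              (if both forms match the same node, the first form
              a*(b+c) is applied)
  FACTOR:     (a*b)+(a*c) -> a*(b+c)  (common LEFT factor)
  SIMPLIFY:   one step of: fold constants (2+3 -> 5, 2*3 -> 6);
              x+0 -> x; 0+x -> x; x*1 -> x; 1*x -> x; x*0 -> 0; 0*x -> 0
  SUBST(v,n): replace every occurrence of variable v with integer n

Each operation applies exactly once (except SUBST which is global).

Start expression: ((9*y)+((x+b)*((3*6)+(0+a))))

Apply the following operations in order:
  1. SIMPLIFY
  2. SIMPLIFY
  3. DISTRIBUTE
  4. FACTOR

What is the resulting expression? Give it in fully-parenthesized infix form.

Start: ((9*y)+((x+b)*((3*6)+(0+a))))
Apply SIMPLIFY at RRL (target: (3*6)): ((9*y)+((x+b)*((3*6)+(0+a)))) -> ((9*y)+((x+b)*(18+(0+a))))
Apply SIMPLIFY at RRR (target: (0+a)): ((9*y)+((x+b)*(18+(0+a)))) -> ((9*y)+((x+b)*(18+a)))
Apply DISTRIBUTE at R (target: ((x+b)*(18+a))): ((9*y)+((x+b)*(18+a))) -> ((9*y)+(((x+b)*18)+((x+b)*a)))
Apply FACTOR at R (target: (((x+b)*18)+((x+b)*a))): ((9*y)+(((x+b)*18)+((x+b)*a))) -> ((9*y)+((x+b)*(18+a)))

Answer: ((9*y)+((x+b)*(18+a)))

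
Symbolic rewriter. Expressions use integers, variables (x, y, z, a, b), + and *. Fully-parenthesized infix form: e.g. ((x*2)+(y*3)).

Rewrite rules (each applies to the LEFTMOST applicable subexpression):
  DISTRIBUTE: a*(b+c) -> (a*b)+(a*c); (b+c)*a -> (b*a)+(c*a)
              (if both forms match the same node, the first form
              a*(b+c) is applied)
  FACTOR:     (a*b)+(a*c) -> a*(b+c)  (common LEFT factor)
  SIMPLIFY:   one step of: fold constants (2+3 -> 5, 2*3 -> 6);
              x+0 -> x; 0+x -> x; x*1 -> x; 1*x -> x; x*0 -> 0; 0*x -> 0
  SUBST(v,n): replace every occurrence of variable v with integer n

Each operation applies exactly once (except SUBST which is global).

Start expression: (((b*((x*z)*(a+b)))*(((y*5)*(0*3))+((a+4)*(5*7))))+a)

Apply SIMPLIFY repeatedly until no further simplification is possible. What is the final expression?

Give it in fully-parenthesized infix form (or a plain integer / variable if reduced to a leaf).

Start: (((b*((x*z)*(a+b)))*(((y*5)*(0*3))+((a+4)*(5*7))))+a)
Step 1: at LRLR: (0*3) -> 0; overall: (((b*((x*z)*(a+b)))*(((y*5)*(0*3))+((a+4)*(5*7))))+a) -> (((b*((x*z)*(a+b)))*(((y*5)*0)+((a+4)*(5*7))))+a)
Step 2: at LRL: ((y*5)*0) -> 0; overall: (((b*((x*z)*(a+b)))*(((y*5)*0)+((a+4)*(5*7))))+a) -> (((b*((x*z)*(a+b)))*(0+((a+4)*(5*7))))+a)
Step 3: at LR: (0+((a+4)*(5*7))) -> ((a+4)*(5*7)); overall: (((b*((x*z)*(a+b)))*(0+((a+4)*(5*7))))+a) -> (((b*((x*z)*(a+b)))*((a+4)*(5*7)))+a)
Step 4: at LRR: (5*7) -> 35; overall: (((b*((x*z)*(a+b)))*((a+4)*(5*7)))+a) -> (((b*((x*z)*(a+b)))*((a+4)*35))+a)
Fixed point: (((b*((x*z)*(a+b)))*((a+4)*35))+a)

Answer: (((b*((x*z)*(a+b)))*((a+4)*35))+a)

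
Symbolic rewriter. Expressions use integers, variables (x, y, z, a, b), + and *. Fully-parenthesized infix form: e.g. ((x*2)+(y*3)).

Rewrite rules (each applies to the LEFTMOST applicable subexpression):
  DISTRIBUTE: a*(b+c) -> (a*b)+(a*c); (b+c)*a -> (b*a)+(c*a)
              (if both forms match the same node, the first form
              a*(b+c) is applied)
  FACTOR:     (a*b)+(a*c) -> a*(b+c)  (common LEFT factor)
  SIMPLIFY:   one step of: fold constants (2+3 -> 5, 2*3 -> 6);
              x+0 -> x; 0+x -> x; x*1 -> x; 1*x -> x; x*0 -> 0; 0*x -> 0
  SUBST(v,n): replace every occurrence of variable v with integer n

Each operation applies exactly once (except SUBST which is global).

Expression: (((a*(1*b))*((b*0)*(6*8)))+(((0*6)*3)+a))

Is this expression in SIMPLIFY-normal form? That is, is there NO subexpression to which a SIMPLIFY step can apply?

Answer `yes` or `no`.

Expression: (((a*(1*b))*((b*0)*(6*8)))+(((0*6)*3)+a))
Scanning for simplifiable subexpressions (pre-order)...
  at root: (((a*(1*b))*((b*0)*(6*8)))+(((0*6)*3)+a)) (not simplifiable)
  at L: ((a*(1*b))*((b*0)*(6*8))) (not simplifiable)
  at LL: (a*(1*b)) (not simplifiable)
  at LLR: (1*b) (SIMPLIFIABLE)
  at LR: ((b*0)*(6*8)) (not simplifiable)
  at LRL: (b*0) (SIMPLIFIABLE)
  at LRR: (6*8) (SIMPLIFIABLE)
  at R: (((0*6)*3)+a) (not simplifiable)
  at RL: ((0*6)*3) (not simplifiable)
  at RLL: (0*6) (SIMPLIFIABLE)
Found simplifiable subexpr at path LLR: (1*b)
One SIMPLIFY step would give: (((a*b)*((b*0)*(6*8)))+(((0*6)*3)+a))
-> NOT in normal form.

Answer: no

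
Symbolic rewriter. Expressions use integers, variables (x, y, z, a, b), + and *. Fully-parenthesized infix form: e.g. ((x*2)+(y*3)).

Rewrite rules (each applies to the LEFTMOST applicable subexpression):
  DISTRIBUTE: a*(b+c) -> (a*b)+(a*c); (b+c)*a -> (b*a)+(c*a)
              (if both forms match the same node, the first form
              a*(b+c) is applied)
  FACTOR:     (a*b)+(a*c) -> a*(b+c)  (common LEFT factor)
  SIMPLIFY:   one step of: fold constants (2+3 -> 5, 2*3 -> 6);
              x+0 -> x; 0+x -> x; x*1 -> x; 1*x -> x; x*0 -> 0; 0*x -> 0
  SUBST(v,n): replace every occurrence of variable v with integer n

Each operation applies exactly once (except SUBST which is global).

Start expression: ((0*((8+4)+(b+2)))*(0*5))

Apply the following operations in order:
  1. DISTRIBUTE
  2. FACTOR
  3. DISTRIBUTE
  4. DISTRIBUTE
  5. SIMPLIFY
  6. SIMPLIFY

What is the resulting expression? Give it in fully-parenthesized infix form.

Answer: (0+((0*(b+2))*(0*5)))

Derivation:
Start: ((0*((8+4)+(b+2)))*(0*5))
Apply DISTRIBUTE at L (target: (0*((8+4)+(b+2)))): ((0*((8+4)+(b+2)))*(0*5)) -> (((0*(8+4))+(0*(b+2)))*(0*5))
Apply FACTOR at L (target: ((0*(8+4))+(0*(b+2)))): (((0*(8+4))+(0*(b+2)))*(0*5)) -> ((0*((8+4)+(b+2)))*(0*5))
Apply DISTRIBUTE at L (target: (0*((8+4)+(b+2)))): ((0*((8+4)+(b+2)))*(0*5)) -> (((0*(8+4))+(0*(b+2)))*(0*5))
Apply DISTRIBUTE at root (target: (((0*(8+4))+(0*(b+2)))*(0*5))): (((0*(8+4))+(0*(b+2)))*(0*5)) -> (((0*(8+4))*(0*5))+((0*(b+2))*(0*5)))
Apply SIMPLIFY at LL (target: (0*(8+4))): (((0*(8+4))*(0*5))+((0*(b+2))*(0*5))) -> ((0*(0*5))+((0*(b+2))*(0*5)))
Apply SIMPLIFY at L (target: (0*(0*5))): ((0*(0*5))+((0*(b+2))*(0*5))) -> (0+((0*(b+2))*(0*5)))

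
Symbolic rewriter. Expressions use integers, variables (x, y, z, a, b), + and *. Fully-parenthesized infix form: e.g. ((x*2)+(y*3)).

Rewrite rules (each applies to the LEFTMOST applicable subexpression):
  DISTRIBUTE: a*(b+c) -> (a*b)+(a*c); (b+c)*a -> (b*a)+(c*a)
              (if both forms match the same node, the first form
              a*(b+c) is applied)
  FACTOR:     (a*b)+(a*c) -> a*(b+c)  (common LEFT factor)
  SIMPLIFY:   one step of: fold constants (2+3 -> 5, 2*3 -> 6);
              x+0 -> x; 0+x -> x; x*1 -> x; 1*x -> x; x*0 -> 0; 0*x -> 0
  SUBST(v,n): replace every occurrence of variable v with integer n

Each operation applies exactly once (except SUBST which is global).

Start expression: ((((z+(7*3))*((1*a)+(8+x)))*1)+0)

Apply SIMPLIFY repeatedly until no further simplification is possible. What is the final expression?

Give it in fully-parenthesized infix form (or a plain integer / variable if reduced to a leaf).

Start: ((((z+(7*3))*((1*a)+(8+x)))*1)+0)
Step 1: at root: ((((z+(7*3))*((1*a)+(8+x)))*1)+0) -> (((z+(7*3))*((1*a)+(8+x)))*1); overall: ((((z+(7*3))*((1*a)+(8+x)))*1)+0) -> (((z+(7*3))*((1*a)+(8+x)))*1)
Step 2: at root: (((z+(7*3))*((1*a)+(8+x)))*1) -> ((z+(7*3))*((1*a)+(8+x))); overall: (((z+(7*3))*((1*a)+(8+x)))*1) -> ((z+(7*3))*((1*a)+(8+x)))
Step 3: at LR: (7*3) -> 21; overall: ((z+(7*3))*((1*a)+(8+x))) -> ((z+21)*((1*a)+(8+x)))
Step 4: at RL: (1*a) -> a; overall: ((z+21)*((1*a)+(8+x))) -> ((z+21)*(a+(8+x)))
Fixed point: ((z+21)*(a+(8+x)))

Answer: ((z+21)*(a+(8+x)))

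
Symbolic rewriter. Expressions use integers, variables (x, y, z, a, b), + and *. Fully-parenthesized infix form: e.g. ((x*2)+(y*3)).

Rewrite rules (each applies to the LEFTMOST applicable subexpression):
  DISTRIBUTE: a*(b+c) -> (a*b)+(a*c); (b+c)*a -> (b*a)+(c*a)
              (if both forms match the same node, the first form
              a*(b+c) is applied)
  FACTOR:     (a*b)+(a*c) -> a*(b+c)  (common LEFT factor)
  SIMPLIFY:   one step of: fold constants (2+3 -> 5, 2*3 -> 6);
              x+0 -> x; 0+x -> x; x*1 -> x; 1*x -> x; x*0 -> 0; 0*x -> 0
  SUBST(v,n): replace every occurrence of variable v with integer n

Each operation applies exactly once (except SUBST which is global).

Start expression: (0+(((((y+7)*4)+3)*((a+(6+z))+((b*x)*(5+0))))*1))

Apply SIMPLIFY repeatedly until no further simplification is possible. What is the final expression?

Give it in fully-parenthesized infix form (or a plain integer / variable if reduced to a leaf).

Start: (0+(((((y+7)*4)+3)*((a+(6+z))+((b*x)*(5+0))))*1))
Step 1: at root: (0+(((((y+7)*4)+3)*((a+(6+z))+((b*x)*(5+0))))*1)) -> (((((y+7)*4)+3)*((a+(6+z))+((b*x)*(5+0))))*1); overall: (0+(((((y+7)*4)+3)*((a+(6+z))+((b*x)*(5+0))))*1)) -> (((((y+7)*4)+3)*((a+(6+z))+((b*x)*(5+0))))*1)
Step 2: at root: (((((y+7)*4)+3)*((a+(6+z))+((b*x)*(5+0))))*1) -> ((((y+7)*4)+3)*((a+(6+z))+((b*x)*(5+0)))); overall: (((((y+7)*4)+3)*((a+(6+z))+((b*x)*(5+0))))*1) -> ((((y+7)*4)+3)*((a+(6+z))+((b*x)*(5+0))))
Step 3: at RRR: (5+0) -> 5; overall: ((((y+7)*4)+3)*((a+(6+z))+((b*x)*(5+0)))) -> ((((y+7)*4)+3)*((a+(6+z))+((b*x)*5)))
Fixed point: ((((y+7)*4)+3)*((a+(6+z))+((b*x)*5)))

Answer: ((((y+7)*4)+3)*((a+(6+z))+((b*x)*5)))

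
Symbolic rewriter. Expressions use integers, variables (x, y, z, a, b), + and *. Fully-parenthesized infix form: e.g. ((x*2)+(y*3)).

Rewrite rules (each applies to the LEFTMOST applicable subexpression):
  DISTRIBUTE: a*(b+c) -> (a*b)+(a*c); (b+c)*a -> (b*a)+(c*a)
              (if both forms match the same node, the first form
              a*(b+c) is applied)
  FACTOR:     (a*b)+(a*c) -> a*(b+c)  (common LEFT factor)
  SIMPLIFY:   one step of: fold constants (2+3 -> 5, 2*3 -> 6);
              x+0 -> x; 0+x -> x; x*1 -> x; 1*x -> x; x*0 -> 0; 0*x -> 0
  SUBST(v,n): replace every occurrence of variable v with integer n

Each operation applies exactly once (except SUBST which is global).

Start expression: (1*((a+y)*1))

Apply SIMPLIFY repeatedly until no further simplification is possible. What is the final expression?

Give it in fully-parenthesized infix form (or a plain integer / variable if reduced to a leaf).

Answer: (a+y)

Derivation:
Start: (1*((a+y)*1))
Step 1: at root: (1*((a+y)*1)) -> ((a+y)*1); overall: (1*((a+y)*1)) -> ((a+y)*1)
Step 2: at root: ((a+y)*1) -> (a+y); overall: ((a+y)*1) -> (a+y)
Fixed point: (a+y)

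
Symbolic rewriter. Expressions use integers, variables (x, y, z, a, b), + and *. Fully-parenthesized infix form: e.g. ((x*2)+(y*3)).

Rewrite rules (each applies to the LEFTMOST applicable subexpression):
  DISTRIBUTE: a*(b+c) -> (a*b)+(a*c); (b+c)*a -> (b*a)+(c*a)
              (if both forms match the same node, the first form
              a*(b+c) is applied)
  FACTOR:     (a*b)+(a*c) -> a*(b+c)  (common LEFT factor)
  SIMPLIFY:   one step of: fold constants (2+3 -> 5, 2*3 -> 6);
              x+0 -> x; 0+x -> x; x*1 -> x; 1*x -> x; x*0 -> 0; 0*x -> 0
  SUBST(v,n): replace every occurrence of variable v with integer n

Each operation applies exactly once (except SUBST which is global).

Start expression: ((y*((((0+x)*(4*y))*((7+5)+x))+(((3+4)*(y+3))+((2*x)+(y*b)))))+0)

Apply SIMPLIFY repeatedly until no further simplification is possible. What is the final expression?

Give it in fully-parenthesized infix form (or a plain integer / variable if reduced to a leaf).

Start: ((y*((((0+x)*(4*y))*((7+5)+x))+(((3+4)*(y+3))+((2*x)+(y*b)))))+0)
Step 1: at root: ((y*((((0+x)*(4*y))*((7+5)+x))+(((3+4)*(y+3))+((2*x)+(y*b)))))+0) -> (y*((((0+x)*(4*y))*((7+5)+x))+(((3+4)*(y+3))+((2*x)+(y*b))))); overall: ((y*((((0+x)*(4*y))*((7+5)+x))+(((3+4)*(y+3))+((2*x)+(y*b)))))+0) -> (y*((((0+x)*(4*y))*((7+5)+x))+(((3+4)*(y+3))+((2*x)+(y*b)))))
Step 2: at RLLL: (0+x) -> x; overall: (y*((((0+x)*(4*y))*((7+5)+x))+(((3+4)*(y+3))+((2*x)+(y*b))))) -> (y*(((x*(4*y))*((7+5)+x))+(((3+4)*(y+3))+((2*x)+(y*b)))))
Step 3: at RLRL: (7+5) -> 12; overall: (y*(((x*(4*y))*((7+5)+x))+(((3+4)*(y+3))+((2*x)+(y*b))))) -> (y*(((x*(4*y))*(12+x))+(((3+4)*(y+3))+((2*x)+(y*b)))))
Step 4: at RRLL: (3+4) -> 7; overall: (y*(((x*(4*y))*(12+x))+(((3+4)*(y+3))+((2*x)+(y*b))))) -> (y*(((x*(4*y))*(12+x))+((7*(y+3))+((2*x)+(y*b)))))
Fixed point: (y*(((x*(4*y))*(12+x))+((7*(y+3))+((2*x)+(y*b)))))

Answer: (y*(((x*(4*y))*(12+x))+((7*(y+3))+((2*x)+(y*b)))))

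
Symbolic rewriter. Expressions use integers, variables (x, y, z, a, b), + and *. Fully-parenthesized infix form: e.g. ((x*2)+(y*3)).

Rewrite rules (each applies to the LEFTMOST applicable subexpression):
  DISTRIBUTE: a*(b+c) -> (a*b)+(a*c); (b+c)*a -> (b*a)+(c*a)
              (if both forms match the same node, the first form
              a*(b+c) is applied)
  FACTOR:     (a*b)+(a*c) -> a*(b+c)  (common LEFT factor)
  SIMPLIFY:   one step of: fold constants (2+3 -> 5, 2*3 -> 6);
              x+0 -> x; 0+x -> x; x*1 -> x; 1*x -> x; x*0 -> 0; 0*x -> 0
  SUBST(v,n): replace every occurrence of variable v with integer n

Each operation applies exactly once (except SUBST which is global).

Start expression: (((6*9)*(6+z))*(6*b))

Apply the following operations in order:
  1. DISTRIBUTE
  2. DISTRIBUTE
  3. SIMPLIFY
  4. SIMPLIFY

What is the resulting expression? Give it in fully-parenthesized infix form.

Start: (((6*9)*(6+z))*(6*b))
Apply DISTRIBUTE at L (target: ((6*9)*(6+z))): (((6*9)*(6+z))*(6*b)) -> ((((6*9)*6)+((6*9)*z))*(6*b))
Apply DISTRIBUTE at root (target: ((((6*9)*6)+((6*9)*z))*(6*b))): ((((6*9)*6)+((6*9)*z))*(6*b)) -> ((((6*9)*6)*(6*b))+(((6*9)*z)*(6*b)))
Apply SIMPLIFY at LLL (target: (6*9)): ((((6*9)*6)*(6*b))+(((6*9)*z)*(6*b))) -> (((54*6)*(6*b))+(((6*9)*z)*(6*b)))
Apply SIMPLIFY at LL (target: (54*6)): (((54*6)*(6*b))+(((6*9)*z)*(6*b))) -> ((324*(6*b))+(((6*9)*z)*(6*b)))

Answer: ((324*(6*b))+(((6*9)*z)*(6*b)))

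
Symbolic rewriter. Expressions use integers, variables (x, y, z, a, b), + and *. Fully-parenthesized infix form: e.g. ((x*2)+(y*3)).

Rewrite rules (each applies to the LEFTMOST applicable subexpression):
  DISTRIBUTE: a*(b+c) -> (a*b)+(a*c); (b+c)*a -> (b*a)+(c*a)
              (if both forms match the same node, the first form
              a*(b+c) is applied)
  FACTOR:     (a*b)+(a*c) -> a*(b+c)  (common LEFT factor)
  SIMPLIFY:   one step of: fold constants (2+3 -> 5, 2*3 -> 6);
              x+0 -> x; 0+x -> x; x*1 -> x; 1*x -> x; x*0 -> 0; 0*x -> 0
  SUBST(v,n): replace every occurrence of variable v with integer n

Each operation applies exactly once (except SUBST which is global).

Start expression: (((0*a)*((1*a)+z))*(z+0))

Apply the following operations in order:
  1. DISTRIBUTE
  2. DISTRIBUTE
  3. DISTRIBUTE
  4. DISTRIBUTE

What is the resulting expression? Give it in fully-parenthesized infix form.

Answer: (((((0*a)*(1*a))*z)+(((0*a)*z)*z))+((((0*a)*(1*a))+((0*a)*z))*0))

Derivation:
Start: (((0*a)*((1*a)+z))*(z+0))
Apply DISTRIBUTE at root (target: (((0*a)*((1*a)+z))*(z+0))): (((0*a)*((1*a)+z))*(z+0)) -> ((((0*a)*((1*a)+z))*z)+(((0*a)*((1*a)+z))*0))
Apply DISTRIBUTE at LL (target: ((0*a)*((1*a)+z))): ((((0*a)*((1*a)+z))*z)+(((0*a)*((1*a)+z))*0)) -> (((((0*a)*(1*a))+((0*a)*z))*z)+(((0*a)*((1*a)+z))*0))
Apply DISTRIBUTE at L (target: ((((0*a)*(1*a))+((0*a)*z))*z)): (((((0*a)*(1*a))+((0*a)*z))*z)+(((0*a)*((1*a)+z))*0)) -> (((((0*a)*(1*a))*z)+(((0*a)*z)*z))+(((0*a)*((1*a)+z))*0))
Apply DISTRIBUTE at RL (target: ((0*a)*((1*a)+z))): (((((0*a)*(1*a))*z)+(((0*a)*z)*z))+(((0*a)*((1*a)+z))*0)) -> (((((0*a)*(1*a))*z)+(((0*a)*z)*z))+((((0*a)*(1*a))+((0*a)*z))*0))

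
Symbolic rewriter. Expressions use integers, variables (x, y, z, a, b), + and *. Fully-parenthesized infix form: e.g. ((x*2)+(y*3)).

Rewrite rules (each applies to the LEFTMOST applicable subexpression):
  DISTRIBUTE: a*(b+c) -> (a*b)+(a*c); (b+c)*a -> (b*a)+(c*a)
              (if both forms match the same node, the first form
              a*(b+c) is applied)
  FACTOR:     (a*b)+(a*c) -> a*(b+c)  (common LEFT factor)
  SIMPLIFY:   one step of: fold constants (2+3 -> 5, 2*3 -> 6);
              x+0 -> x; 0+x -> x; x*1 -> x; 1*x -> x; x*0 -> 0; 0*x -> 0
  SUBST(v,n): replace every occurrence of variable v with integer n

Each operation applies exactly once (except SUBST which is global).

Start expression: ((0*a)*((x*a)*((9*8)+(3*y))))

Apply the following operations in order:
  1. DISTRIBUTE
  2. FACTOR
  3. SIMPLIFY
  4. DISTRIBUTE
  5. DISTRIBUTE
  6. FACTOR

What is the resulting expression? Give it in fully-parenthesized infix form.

Start: ((0*a)*((x*a)*((9*8)+(3*y))))
Apply DISTRIBUTE at R (target: ((x*a)*((9*8)+(3*y)))): ((0*a)*((x*a)*((9*8)+(3*y)))) -> ((0*a)*(((x*a)*(9*8))+((x*a)*(3*y))))
Apply FACTOR at R (target: (((x*a)*(9*8))+((x*a)*(3*y)))): ((0*a)*(((x*a)*(9*8))+((x*a)*(3*y)))) -> ((0*a)*((x*a)*((9*8)+(3*y))))
Apply SIMPLIFY at L (target: (0*a)): ((0*a)*((x*a)*((9*8)+(3*y)))) -> (0*((x*a)*((9*8)+(3*y))))
Apply DISTRIBUTE at R (target: ((x*a)*((9*8)+(3*y)))): (0*((x*a)*((9*8)+(3*y)))) -> (0*(((x*a)*(9*8))+((x*a)*(3*y))))
Apply DISTRIBUTE at root (target: (0*(((x*a)*(9*8))+((x*a)*(3*y))))): (0*(((x*a)*(9*8))+((x*a)*(3*y)))) -> ((0*((x*a)*(9*8)))+(0*((x*a)*(3*y))))
Apply FACTOR at root (target: ((0*((x*a)*(9*8)))+(0*((x*a)*(3*y))))): ((0*((x*a)*(9*8)))+(0*((x*a)*(3*y)))) -> (0*(((x*a)*(9*8))+((x*a)*(3*y))))

Answer: (0*(((x*a)*(9*8))+((x*a)*(3*y))))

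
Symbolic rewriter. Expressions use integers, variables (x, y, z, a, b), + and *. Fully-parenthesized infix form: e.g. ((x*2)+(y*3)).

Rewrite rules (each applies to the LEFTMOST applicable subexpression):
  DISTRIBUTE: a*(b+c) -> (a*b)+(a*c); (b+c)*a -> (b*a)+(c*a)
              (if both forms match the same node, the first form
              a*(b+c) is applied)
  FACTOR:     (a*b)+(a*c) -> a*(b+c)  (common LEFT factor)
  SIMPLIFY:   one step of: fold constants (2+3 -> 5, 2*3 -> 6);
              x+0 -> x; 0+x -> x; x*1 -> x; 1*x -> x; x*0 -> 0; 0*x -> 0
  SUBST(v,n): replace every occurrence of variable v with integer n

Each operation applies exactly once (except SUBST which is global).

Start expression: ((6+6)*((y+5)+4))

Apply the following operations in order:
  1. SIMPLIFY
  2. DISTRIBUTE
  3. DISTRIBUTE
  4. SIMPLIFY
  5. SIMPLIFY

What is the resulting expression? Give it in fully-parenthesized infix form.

Start: ((6+6)*((y+5)+4))
Apply SIMPLIFY at L (target: (6+6)): ((6+6)*((y+5)+4)) -> (12*((y+5)+4))
Apply DISTRIBUTE at root (target: (12*((y+5)+4))): (12*((y+5)+4)) -> ((12*(y+5))+(12*4))
Apply DISTRIBUTE at L (target: (12*(y+5))): ((12*(y+5))+(12*4)) -> (((12*y)+(12*5))+(12*4))
Apply SIMPLIFY at LR (target: (12*5)): (((12*y)+(12*5))+(12*4)) -> (((12*y)+60)+(12*4))
Apply SIMPLIFY at R (target: (12*4)): (((12*y)+60)+(12*4)) -> (((12*y)+60)+48)

Answer: (((12*y)+60)+48)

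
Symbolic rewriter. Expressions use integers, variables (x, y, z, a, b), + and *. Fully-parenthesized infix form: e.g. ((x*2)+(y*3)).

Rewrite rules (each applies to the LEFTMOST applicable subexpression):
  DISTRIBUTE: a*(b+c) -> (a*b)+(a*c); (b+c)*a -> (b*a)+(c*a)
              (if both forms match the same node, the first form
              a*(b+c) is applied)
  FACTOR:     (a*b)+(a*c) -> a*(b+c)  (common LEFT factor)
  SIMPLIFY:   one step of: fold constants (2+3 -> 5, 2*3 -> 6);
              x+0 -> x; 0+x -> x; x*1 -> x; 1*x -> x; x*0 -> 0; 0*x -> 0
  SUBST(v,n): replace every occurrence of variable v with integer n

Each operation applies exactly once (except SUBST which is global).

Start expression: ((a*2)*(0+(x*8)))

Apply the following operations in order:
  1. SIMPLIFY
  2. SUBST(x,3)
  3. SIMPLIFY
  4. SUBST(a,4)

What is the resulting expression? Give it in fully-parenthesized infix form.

Start: ((a*2)*(0+(x*8)))
Apply SIMPLIFY at R (target: (0+(x*8))): ((a*2)*(0+(x*8))) -> ((a*2)*(x*8))
Apply SUBST(x,3): ((a*2)*(x*8)) -> ((a*2)*(3*8))
Apply SIMPLIFY at R (target: (3*8)): ((a*2)*(3*8)) -> ((a*2)*24)
Apply SUBST(a,4): ((a*2)*24) -> ((4*2)*24)

Answer: ((4*2)*24)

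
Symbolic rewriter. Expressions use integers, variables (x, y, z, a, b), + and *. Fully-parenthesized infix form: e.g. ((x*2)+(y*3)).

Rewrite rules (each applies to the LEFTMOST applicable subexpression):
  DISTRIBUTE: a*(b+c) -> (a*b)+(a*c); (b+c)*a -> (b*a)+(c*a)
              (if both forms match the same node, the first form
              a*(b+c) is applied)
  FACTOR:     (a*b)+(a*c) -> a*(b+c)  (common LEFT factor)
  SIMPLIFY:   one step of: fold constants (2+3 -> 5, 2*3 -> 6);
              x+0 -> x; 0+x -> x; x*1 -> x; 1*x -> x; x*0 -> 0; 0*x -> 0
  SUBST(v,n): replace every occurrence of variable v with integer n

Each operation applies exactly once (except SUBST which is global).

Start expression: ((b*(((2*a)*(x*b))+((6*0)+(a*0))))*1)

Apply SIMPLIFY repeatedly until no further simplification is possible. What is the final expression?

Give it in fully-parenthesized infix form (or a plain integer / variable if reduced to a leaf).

Start: ((b*(((2*a)*(x*b))+((6*0)+(a*0))))*1)
Step 1: at root: ((b*(((2*a)*(x*b))+((6*0)+(a*0))))*1) -> (b*(((2*a)*(x*b))+((6*0)+(a*0)))); overall: ((b*(((2*a)*(x*b))+((6*0)+(a*0))))*1) -> (b*(((2*a)*(x*b))+((6*0)+(a*0))))
Step 2: at RRL: (6*0) -> 0; overall: (b*(((2*a)*(x*b))+((6*0)+(a*0)))) -> (b*(((2*a)*(x*b))+(0+(a*0))))
Step 3: at RR: (0+(a*0)) -> (a*0); overall: (b*(((2*a)*(x*b))+(0+(a*0)))) -> (b*(((2*a)*(x*b))+(a*0)))
Step 4: at RR: (a*0) -> 0; overall: (b*(((2*a)*(x*b))+(a*0))) -> (b*(((2*a)*(x*b))+0))
Step 5: at R: (((2*a)*(x*b))+0) -> ((2*a)*(x*b)); overall: (b*(((2*a)*(x*b))+0)) -> (b*((2*a)*(x*b)))
Fixed point: (b*((2*a)*(x*b)))

Answer: (b*((2*a)*(x*b)))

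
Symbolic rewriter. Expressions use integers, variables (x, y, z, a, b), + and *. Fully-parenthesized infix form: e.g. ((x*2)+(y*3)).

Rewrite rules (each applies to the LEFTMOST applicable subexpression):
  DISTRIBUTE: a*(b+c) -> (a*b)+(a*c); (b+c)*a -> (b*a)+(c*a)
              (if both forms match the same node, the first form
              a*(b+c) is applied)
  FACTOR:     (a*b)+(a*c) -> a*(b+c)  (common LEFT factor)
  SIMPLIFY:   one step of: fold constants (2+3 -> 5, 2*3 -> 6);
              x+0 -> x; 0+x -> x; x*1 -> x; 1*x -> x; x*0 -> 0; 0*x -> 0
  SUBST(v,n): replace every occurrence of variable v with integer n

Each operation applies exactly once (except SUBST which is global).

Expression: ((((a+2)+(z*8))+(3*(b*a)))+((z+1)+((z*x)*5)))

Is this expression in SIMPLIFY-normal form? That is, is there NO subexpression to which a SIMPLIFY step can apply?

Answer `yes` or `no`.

Answer: yes

Derivation:
Expression: ((((a+2)+(z*8))+(3*(b*a)))+((z+1)+((z*x)*5)))
Scanning for simplifiable subexpressions (pre-order)...
  at root: ((((a+2)+(z*8))+(3*(b*a)))+((z+1)+((z*x)*5))) (not simplifiable)
  at L: (((a+2)+(z*8))+(3*(b*a))) (not simplifiable)
  at LL: ((a+2)+(z*8)) (not simplifiable)
  at LLL: (a+2) (not simplifiable)
  at LLR: (z*8) (not simplifiable)
  at LR: (3*(b*a)) (not simplifiable)
  at LRR: (b*a) (not simplifiable)
  at R: ((z+1)+((z*x)*5)) (not simplifiable)
  at RL: (z+1) (not simplifiable)
  at RR: ((z*x)*5) (not simplifiable)
  at RRL: (z*x) (not simplifiable)
Result: no simplifiable subexpression found -> normal form.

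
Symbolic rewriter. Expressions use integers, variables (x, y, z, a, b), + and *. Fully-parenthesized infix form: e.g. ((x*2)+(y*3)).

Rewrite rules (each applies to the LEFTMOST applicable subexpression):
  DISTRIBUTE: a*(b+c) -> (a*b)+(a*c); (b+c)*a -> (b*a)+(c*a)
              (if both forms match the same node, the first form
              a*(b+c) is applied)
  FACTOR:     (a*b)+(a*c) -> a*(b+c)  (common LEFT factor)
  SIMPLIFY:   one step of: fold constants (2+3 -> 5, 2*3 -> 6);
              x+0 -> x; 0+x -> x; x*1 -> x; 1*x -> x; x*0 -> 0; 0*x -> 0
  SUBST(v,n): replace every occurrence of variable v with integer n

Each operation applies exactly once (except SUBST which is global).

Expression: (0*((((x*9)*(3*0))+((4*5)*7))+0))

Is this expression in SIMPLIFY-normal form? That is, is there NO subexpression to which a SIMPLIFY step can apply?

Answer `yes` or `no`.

Answer: no

Derivation:
Expression: (0*((((x*9)*(3*0))+((4*5)*7))+0))
Scanning for simplifiable subexpressions (pre-order)...
  at root: (0*((((x*9)*(3*0))+((4*5)*7))+0)) (SIMPLIFIABLE)
  at R: ((((x*9)*(3*0))+((4*5)*7))+0) (SIMPLIFIABLE)
  at RL: (((x*9)*(3*0))+((4*5)*7)) (not simplifiable)
  at RLL: ((x*9)*(3*0)) (not simplifiable)
  at RLLL: (x*9) (not simplifiable)
  at RLLR: (3*0) (SIMPLIFIABLE)
  at RLR: ((4*5)*7) (not simplifiable)
  at RLRL: (4*5) (SIMPLIFIABLE)
Found simplifiable subexpr at path root: (0*((((x*9)*(3*0))+((4*5)*7))+0))
One SIMPLIFY step would give: 0
-> NOT in normal form.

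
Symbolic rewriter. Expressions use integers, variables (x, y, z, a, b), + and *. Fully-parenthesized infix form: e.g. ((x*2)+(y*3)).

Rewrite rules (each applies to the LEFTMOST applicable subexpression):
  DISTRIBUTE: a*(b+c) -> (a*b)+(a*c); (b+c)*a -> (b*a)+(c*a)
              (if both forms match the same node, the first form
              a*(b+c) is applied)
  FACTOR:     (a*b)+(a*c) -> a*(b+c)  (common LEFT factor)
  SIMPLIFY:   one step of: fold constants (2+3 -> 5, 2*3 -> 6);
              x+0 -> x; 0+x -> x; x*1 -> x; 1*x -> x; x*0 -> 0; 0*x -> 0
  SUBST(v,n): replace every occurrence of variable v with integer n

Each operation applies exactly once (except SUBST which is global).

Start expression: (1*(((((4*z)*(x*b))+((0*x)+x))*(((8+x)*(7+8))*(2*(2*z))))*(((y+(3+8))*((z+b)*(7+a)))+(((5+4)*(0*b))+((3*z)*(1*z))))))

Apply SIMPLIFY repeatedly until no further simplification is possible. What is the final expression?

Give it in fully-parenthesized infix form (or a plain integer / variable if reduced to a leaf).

Start: (1*(((((4*z)*(x*b))+((0*x)+x))*(((8+x)*(7+8))*(2*(2*z))))*(((y+(3+8))*((z+b)*(7+a)))+(((5+4)*(0*b))+((3*z)*(1*z))))))
Step 1: at root: (1*(((((4*z)*(x*b))+((0*x)+x))*(((8+x)*(7+8))*(2*(2*z))))*(((y+(3+8))*((z+b)*(7+a)))+(((5+4)*(0*b))+((3*z)*(1*z)))))) -> (((((4*z)*(x*b))+((0*x)+x))*(((8+x)*(7+8))*(2*(2*z))))*(((y+(3+8))*((z+b)*(7+a)))+(((5+4)*(0*b))+((3*z)*(1*z))))); overall: (1*(((((4*z)*(x*b))+((0*x)+x))*(((8+x)*(7+8))*(2*(2*z))))*(((y+(3+8))*((z+b)*(7+a)))+(((5+4)*(0*b))+((3*z)*(1*z)))))) -> (((((4*z)*(x*b))+((0*x)+x))*(((8+x)*(7+8))*(2*(2*z))))*(((y+(3+8))*((z+b)*(7+a)))+(((5+4)*(0*b))+((3*z)*(1*z)))))
Step 2: at LLRL: (0*x) -> 0; overall: (((((4*z)*(x*b))+((0*x)+x))*(((8+x)*(7+8))*(2*(2*z))))*(((y+(3+8))*((z+b)*(7+a)))+(((5+4)*(0*b))+((3*z)*(1*z))))) -> (((((4*z)*(x*b))+(0+x))*(((8+x)*(7+8))*(2*(2*z))))*(((y+(3+8))*((z+b)*(7+a)))+(((5+4)*(0*b))+((3*z)*(1*z)))))
Step 3: at LLR: (0+x) -> x; overall: (((((4*z)*(x*b))+(0+x))*(((8+x)*(7+8))*(2*(2*z))))*(((y+(3+8))*((z+b)*(7+a)))+(((5+4)*(0*b))+((3*z)*(1*z))))) -> (((((4*z)*(x*b))+x)*(((8+x)*(7+8))*(2*(2*z))))*(((y+(3+8))*((z+b)*(7+a)))+(((5+4)*(0*b))+((3*z)*(1*z)))))
Step 4: at LRLR: (7+8) -> 15; overall: (((((4*z)*(x*b))+x)*(((8+x)*(7+8))*(2*(2*z))))*(((y+(3+8))*((z+b)*(7+a)))+(((5+4)*(0*b))+((3*z)*(1*z))))) -> (((((4*z)*(x*b))+x)*(((8+x)*15)*(2*(2*z))))*(((y+(3+8))*((z+b)*(7+a)))+(((5+4)*(0*b))+((3*z)*(1*z)))))
Step 5: at RLLR: (3+8) -> 11; overall: (((((4*z)*(x*b))+x)*(((8+x)*15)*(2*(2*z))))*(((y+(3+8))*((z+b)*(7+a)))+(((5+4)*(0*b))+((3*z)*(1*z))))) -> (((((4*z)*(x*b))+x)*(((8+x)*15)*(2*(2*z))))*(((y+11)*((z+b)*(7+a)))+(((5+4)*(0*b))+((3*z)*(1*z)))))
Step 6: at RRLL: (5+4) -> 9; overall: (((((4*z)*(x*b))+x)*(((8+x)*15)*(2*(2*z))))*(((y+11)*((z+b)*(7+a)))+(((5+4)*(0*b))+((3*z)*(1*z))))) -> (((((4*z)*(x*b))+x)*(((8+x)*15)*(2*(2*z))))*(((y+11)*((z+b)*(7+a)))+((9*(0*b))+((3*z)*(1*z)))))
Step 7: at RRLR: (0*b) -> 0; overall: (((((4*z)*(x*b))+x)*(((8+x)*15)*(2*(2*z))))*(((y+11)*((z+b)*(7+a)))+((9*(0*b))+((3*z)*(1*z))))) -> (((((4*z)*(x*b))+x)*(((8+x)*15)*(2*(2*z))))*(((y+11)*((z+b)*(7+a)))+((9*0)+((3*z)*(1*z)))))
Step 8: at RRL: (9*0) -> 0; overall: (((((4*z)*(x*b))+x)*(((8+x)*15)*(2*(2*z))))*(((y+11)*((z+b)*(7+a)))+((9*0)+((3*z)*(1*z))))) -> (((((4*z)*(x*b))+x)*(((8+x)*15)*(2*(2*z))))*(((y+11)*((z+b)*(7+a)))+(0+((3*z)*(1*z)))))
Step 9: at RR: (0+((3*z)*(1*z))) -> ((3*z)*(1*z)); overall: (((((4*z)*(x*b))+x)*(((8+x)*15)*(2*(2*z))))*(((y+11)*((z+b)*(7+a)))+(0+((3*z)*(1*z))))) -> (((((4*z)*(x*b))+x)*(((8+x)*15)*(2*(2*z))))*(((y+11)*((z+b)*(7+a)))+((3*z)*(1*z))))
Step 10: at RRR: (1*z) -> z; overall: (((((4*z)*(x*b))+x)*(((8+x)*15)*(2*(2*z))))*(((y+11)*((z+b)*(7+a)))+((3*z)*(1*z)))) -> (((((4*z)*(x*b))+x)*(((8+x)*15)*(2*(2*z))))*(((y+11)*((z+b)*(7+a)))+((3*z)*z)))
Fixed point: (((((4*z)*(x*b))+x)*(((8+x)*15)*(2*(2*z))))*(((y+11)*((z+b)*(7+a)))+((3*z)*z)))

Answer: (((((4*z)*(x*b))+x)*(((8+x)*15)*(2*(2*z))))*(((y+11)*((z+b)*(7+a)))+((3*z)*z)))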